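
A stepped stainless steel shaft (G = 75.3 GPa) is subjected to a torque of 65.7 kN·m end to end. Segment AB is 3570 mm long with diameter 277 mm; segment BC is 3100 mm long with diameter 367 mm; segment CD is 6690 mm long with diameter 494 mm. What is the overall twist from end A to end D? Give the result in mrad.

J_AB = π(0.277)⁴/32 = 5.78×10^-4 m⁴; J_BC = π(0.367)⁴/32 = 1.78×10^-3 m⁴; J_CD = π(0.494)⁴/32 = 5.85×10^-3 m⁴.
θ = (T/G)·Σ L_i/J_i = (65700/75.3×10⁹)·(3.57/5.78×10^-4 + 3.10/1.78×10^-3 + 6.69/5.85×10^-3) = 7.906×10^-3 rad.

7.91 mrad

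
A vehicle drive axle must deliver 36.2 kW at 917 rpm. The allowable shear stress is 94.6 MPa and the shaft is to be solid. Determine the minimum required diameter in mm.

27.3 mm

ω = 2π·917/60 = 96.03 rad/s, so T = P/ω = 36.2×10³ / 96.03 = 377.0 N·m.
For a solid shaft τ_max = 16T/(πd³), so d = (16T/(π τ_allow))^(1/3) = (16·377.0/(π·9.46×10^7))^(1/3) = 0.02728 m.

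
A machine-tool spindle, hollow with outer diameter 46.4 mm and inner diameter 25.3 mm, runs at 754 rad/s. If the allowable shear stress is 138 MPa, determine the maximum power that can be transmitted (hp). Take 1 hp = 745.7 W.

2500 hp

J = π(d_o⁴ − d_i⁴)/32 = π(0.0464⁴ − 0.0253⁴)/32 = 4.148×10^-7 m⁴.
T_max = τ_allow·J/r = 1.38×10^8 × 4.148×10^-7 / 0.0232 = 2468 N·m.
ω = 754 rad/s, so P_max = T_max·ω = 1.861×10^6 W.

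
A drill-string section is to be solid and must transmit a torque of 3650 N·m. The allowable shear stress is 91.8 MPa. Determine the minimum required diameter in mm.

For a solid shaft τ_max = 16T/(πd³), so d = (16T/(π τ_allow))^(1/3) = (16·3650/(π·9.18×10^7))^(1/3) = 0.05872 m.

58.7 mm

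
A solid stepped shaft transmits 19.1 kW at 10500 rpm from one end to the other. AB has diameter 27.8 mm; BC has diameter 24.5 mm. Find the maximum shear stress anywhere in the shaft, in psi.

ω = 2π·10500/60 = 1100 rad/s, so T = P/ω = 19.1×10³ / 1100 = 17.37 N·m.
Under the same torque, τ_max = 16T/(πd³) is largest where d is smallest — segment BC (d = 24.5 mm).
τ_max = 16·17.37/(π·(0.0245)³) = 6.016×10^6 Pa.

873 psi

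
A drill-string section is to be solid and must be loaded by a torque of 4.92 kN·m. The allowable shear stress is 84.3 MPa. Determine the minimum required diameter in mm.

For a solid shaft τ_max = 16T/(πd³), so d = (16T/(π τ_allow))^(1/3) = (16·4920/(π·8.43×10^7))^(1/3) = 0.06674 m.

66.7 mm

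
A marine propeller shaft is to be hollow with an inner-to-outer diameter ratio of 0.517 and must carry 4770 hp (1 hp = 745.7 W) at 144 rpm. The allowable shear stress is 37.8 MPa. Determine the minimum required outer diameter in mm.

325 mm

ω = 2π·144/60 = 15.08 rad/s, so T = P/ω = 4770×745.7 / 15.08 = 235900 N·m.
For a hollow shaft with d_i/d_o = 0.517: τ_max = 16T/(π d_o³ (1−k⁴)), so d_o = [16T/(π τ_allow (1−k⁴))]^(1/3) = [16·235900/(π·3.78×10^7·0.9286)]^(1/3) = 0.3247 m.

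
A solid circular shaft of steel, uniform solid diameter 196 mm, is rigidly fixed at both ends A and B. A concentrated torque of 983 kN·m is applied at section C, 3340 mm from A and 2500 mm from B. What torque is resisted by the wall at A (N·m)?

421000 N·m

With uniform GJ and both ends fixed, compatibility θ_AC = θ_CB gives T_A·a = T_B·b, together with T_A + T_B = T₀.
T_A = T₀·b/(a+b) = 983000·2500/5840 = 420800 N·m; T_B = 562200 N·m.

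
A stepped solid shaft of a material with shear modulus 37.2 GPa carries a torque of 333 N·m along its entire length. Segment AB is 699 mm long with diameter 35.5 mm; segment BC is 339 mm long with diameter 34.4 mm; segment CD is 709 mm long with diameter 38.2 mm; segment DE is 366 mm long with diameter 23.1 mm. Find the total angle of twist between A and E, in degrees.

12.0°

J_AB = π(0.0355)⁴/32 = 1.56×10^-7 m⁴; J_BC = π(0.0344)⁴/32 = 1.37×10^-7 m⁴; J_CD = π(0.0382)⁴/32 = 2.09×10^-7 m⁴; J_DE = π(0.0231)⁴/32 = 2.80×10^-8 m⁴.
θ = (T/G)·Σ L_i/J_i = (333.0/37.2×10⁹)·(0.699/1.56×10^-7 + 0.339/1.37×10^-7 + 0.709/2.09×10^-7 + 0.366/2.80×10^-8) = 0.2098 rad.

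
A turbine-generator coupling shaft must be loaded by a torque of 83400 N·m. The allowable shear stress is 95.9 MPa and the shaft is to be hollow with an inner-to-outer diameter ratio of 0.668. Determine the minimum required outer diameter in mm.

For a hollow shaft with d_i/d_o = 0.668: τ_max = 16T/(π d_o³ (1−k⁴)), so d_o = [16T/(π τ_allow (1−k⁴))]^(1/3) = [16·83400/(π·9.59×10^7·0.8009)]^(1/3) = 0.1768 m.

177 mm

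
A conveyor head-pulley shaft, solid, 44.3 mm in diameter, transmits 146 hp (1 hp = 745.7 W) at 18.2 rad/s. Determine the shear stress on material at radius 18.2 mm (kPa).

ω = 18.2 rad/s, so T = P/ω = 146×745.7 / 18.20 = 5982 N·m.
J = πd⁴/32 = π(0.0443)⁴/32 = 3.781×10^-7 m⁴.
Shear stress varies linearly with radius: τ = T·r/J = 5982 × 0.0182 / 3.781×10^-7 = 2.879×10^8 Pa.

288000 kPa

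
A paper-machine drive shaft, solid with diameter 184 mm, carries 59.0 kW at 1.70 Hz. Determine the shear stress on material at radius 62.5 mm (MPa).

ω = 2π·1.70 = 10.68 rad/s, so T = P/ω = 59.0×10³ / 10.68 = 5524 N·m.
J = πd⁴/32 = π(0.184)⁴/32 = 1.125×10^-4 m⁴.
Shear stress varies linearly with radius: τ = T·r/J = 5524 × 0.0625 / 1.125×10^-4 = 3.068×10^6 Pa.

3.07 MPa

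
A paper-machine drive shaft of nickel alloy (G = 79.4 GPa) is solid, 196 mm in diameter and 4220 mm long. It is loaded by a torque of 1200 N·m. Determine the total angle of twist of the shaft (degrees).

J = πd⁴/32 = π(0.196)⁴/32 = 1.449×10^-4 m⁴.
θ = T·L/(G·J) = 1200 × 4.22 / (79.4×10⁹ × 1.449×10^-4) = 4.402×10^-4 rad.

0.0252°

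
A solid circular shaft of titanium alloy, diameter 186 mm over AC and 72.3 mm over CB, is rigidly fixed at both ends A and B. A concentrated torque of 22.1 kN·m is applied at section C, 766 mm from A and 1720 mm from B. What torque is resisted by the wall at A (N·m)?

Compatibility: T_A·a/J_AC = T_B·b/J_CB with T_A + T_B = T₀.
J_AC = 1.18×10^-4 m⁴, J_CB = 2.68×10^-6 m⁴, so T_A = T₀·(J_AC/a)/((J_AC/a)+(J_CB/b)) = 21880 N·m, T_B = 222.4 N·m.

21900 N·m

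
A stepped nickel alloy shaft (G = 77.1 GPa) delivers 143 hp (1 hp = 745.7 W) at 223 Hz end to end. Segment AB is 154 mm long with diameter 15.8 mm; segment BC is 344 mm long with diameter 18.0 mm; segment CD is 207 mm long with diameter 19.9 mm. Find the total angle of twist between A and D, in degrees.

ω = 2π·223 = 1401 rad/s, so T = P/ω = 143×745.7 / 1401 = 76.11 N·m.
J_AB = π(0.0158)⁴/32 = 6.12×10^-9 m⁴; J_BC = π(0.0180)⁴/32 = 1.03×10^-8 m⁴; J_CD = π(0.0199)⁴/32 = 1.54×10^-8 m⁴.
θ = (T/G)·Σ L_i/J_i = (76.11/77.1×10⁹)·(0.154/6.12×10^-9 + 0.344/1.03×10^-8 + 0.207/1.54×10^-8) = 0.07107 rad.

4.07°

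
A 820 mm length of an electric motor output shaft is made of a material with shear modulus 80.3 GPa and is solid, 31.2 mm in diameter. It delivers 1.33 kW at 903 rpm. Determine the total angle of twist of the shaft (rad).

0.00154 rad

ω = 2π·903/60 = 94.56 rad/s, so T = P/ω = 1.33×10³ / 94.56 = 14.06 N·m.
J = πd⁴/32 = π(0.0312)⁴/32 = 9.303×10^-8 m⁴.
θ = T·L/(G·J) = 14.06 × 0.820 / (80.3×10⁹ × 9.303×10^-8) = 1.544×10^-3 rad.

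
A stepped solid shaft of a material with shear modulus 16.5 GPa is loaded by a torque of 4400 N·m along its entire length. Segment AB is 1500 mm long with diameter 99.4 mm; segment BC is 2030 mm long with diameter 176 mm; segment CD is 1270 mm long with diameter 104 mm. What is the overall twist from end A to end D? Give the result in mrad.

J_AB = π(0.0994)⁴/32 = 9.58×10^-6 m⁴; J_BC = π(0.176)⁴/32 = 9.42×10^-5 m⁴; J_CD = π(0.104)⁴/32 = 1.15×10^-5 m⁴.
θ = (T/G)·Σ L_i/J_i = (4400/16.5×10⁹)·(1.50/9.58×10^-6 + 2.03/9.42×10^-5 + 1.27/1.15×10^-5) = 0.07697 rad.

77.0 mrad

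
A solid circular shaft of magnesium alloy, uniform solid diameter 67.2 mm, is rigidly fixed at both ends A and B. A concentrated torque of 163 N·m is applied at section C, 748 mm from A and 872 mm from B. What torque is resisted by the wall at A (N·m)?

With uniform GJ and both ends fixed, compatibility θ_AC = θ_CB gives T_A·a = T_B·b, together with T_A + T_B = T₀.
T_A = T₀·b/(a+b) = 163.0·872/1620 = 87.74 N·m; T_B = 75.26 N·m.

87.7 N·m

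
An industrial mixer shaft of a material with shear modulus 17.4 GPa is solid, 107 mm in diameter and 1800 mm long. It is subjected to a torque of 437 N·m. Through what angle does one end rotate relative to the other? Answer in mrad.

J = πd⁴/32 = π(0.107)⁴/32 = 1.287×10^-5 m⁴.
θ = T·L/(G·J) = 437.0 × 1.80 / (17.4×10⁹ × 1.287×10^-5) = 3.513×10^-3 rad.

3.51 mrad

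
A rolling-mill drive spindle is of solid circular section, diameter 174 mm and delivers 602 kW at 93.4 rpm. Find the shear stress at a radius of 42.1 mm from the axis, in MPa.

ω = 2π·93.4/60 = 9.781 rad/s, so T = P/ω = 602×10³ / 9.781 = 61550 N·m.
J = πd⁴/32 = π(0.174)⁴/32 = 8.999×10^-5 m⁴.
Shear stress varies linearly with radius: τ = T·r/J = 61550 × 0.0421 / 8.999×10^-5 = 2.879×10^7 Pa.

28.8 MPa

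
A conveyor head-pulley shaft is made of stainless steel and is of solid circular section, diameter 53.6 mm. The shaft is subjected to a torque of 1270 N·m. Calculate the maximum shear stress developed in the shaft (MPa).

J = πd⁴/32 = π(0.0536)⁴/32 = 8.103×10^-7 m⁴.
τ_max = T·r/J = 1270 × 0.0268 / 8.103×10^-7 = 4.200×10^7 Pa.

42.0 MPa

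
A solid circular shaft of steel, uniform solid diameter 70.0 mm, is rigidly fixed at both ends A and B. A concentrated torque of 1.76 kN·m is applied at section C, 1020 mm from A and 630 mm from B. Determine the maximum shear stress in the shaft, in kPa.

16200 kPa

With uniform GJ and both ends fixed, compatibility θ_AC = θ_CB gives T_A·a = T_B·b, together with T_A + T_B = T₀.
T_A = T₀·b/(a+b) = 1760·630/1650 = 672.0 N·m; T_B = 1088 N·m.
τ in each portion: τ_AC = 9.98×10^6 Pa, τ_CB = 1.62×10^7 Pa; maximum is in CB.
τ_max = T_CB·r/J = 1088·0.0350/2.36×10^-6 = 1.615×10^7 Pa.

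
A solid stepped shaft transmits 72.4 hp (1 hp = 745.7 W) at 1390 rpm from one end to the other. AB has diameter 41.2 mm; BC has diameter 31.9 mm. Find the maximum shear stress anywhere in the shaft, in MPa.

ω = 2π·1390/60 = 145.6 rad/s, so T = P/ω = 72.4×745.7 / 145.6 = 370.9 N·m.
Under the same torque, τ_max = 16T/(πd³) is largest where d is smallest — segment BC (d = 31.9 mm).
τ_max = 16·370.9/(π·(0.0319)³) = 5.819×10^7 Pa.

58.2 MPa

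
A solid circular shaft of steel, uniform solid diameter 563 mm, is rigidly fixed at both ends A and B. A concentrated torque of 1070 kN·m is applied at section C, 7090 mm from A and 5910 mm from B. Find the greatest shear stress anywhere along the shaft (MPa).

16.7 MPa

With uniform GJ and both ends fixed, compatibility θ_AC = θ_CB gives T_A·a = T_B·b, together with T_A + T_B = T₀.
T_A = T₀·b/(a+b) = 1.070e6·5910/13000 = 486400 N·m; T_B = 583600 N·m.
τ in each portion: τ_AC = 1.39×10^7 Pa, τ_CB = 1.67×10^7 Pa; maximum is in CB.
τ_max = T_CB·r/J = 583600·0.281/9.86×10^-3 = 1.665×10^7 Pa.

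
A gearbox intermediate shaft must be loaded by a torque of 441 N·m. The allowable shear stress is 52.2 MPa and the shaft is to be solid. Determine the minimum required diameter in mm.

35.0 mm

For a solid shaft τ_max = 16T/(πd³), so d = (16T/(π τ_allow))^(1/3) = (16·441.0/(π·5.22×10^7))^(1/3) = 0.03504 m.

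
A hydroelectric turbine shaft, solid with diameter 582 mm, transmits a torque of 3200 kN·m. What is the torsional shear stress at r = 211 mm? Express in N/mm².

J = πd⁴/32 = π(0.582)⁴/32 = 0.01126 m⁴.
Shear stress varies linearly with radius: τ = T·r/J = 3.200e6 × 0.211 / 0.01126 = 5.994×10^7 Pa.

59.9 N/mm²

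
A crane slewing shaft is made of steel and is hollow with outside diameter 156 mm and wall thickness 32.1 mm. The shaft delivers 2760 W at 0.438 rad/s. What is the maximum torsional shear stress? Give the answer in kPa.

ω = 0.438 rad/s, so T = P/ω = 2760 / 0.4380 = 6301 N·m.
J = π(d_o⁴ − d_i⁴)/32 = π(0.156⁴ − 0.0918⁴)/32 = 5.117×10^-5 m⁴.
τ_max = T·r/J = 6301 × 0.0780 / 5.117×10^-5 = 9.605×10^6 Pa.

9610 kPa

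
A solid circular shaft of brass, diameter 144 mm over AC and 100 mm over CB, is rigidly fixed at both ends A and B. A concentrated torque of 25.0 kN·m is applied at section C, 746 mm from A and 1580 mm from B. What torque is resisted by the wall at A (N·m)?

Compatibility: T_A·a/J_AC = T_B·b/J_CB with T_A + T_B = T₀.
J_AC = 4.22×10^-5 m⁴, J_CB = 9.82×10^-6 m⁴, so T_A = T₀·(J_AC/a)/((J_AC/a)+(J_CB/b)) = 22530 N·m, T_B = 2474 N·m.

22500 N·m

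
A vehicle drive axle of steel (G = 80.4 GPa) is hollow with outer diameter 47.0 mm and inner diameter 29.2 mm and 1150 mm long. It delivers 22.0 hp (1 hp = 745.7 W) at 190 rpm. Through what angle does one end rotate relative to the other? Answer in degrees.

1.66°

ω = 2π·190/60 = 19.90 rad/s, so T = P/ω = 22.0×745.7 / 19.90 = 824.5 N·m.
J = π(d_o⁴ − d_i⁴)/32 = π(0.0470⁴ − 0.0292⁴)/32 = 4.077×10^-7 m⁴.
θ = T·L/(G·J) = 824.5 × 1.15 / (80.4×10⁹ × 4.077×10^-7) = 0.02893 rad.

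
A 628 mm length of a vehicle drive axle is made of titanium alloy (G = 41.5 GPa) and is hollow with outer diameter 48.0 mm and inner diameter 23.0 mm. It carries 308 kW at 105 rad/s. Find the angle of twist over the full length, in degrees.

5.15°

ω = 105 rad/s, so T = P/ω = 308×10³ / 105.0 = 2933 N·m.
J = π(d_o⁴ − d_i⁴)/32 = π(0.0480⁴ − 0.0230⁴)/32 = 4.937×10^-7 m⁴.
θ = T·L/(G·J) = 2933 × 0.628 / (41.5×10⁹ × 4.937×10^-7) = 0.08991 rad.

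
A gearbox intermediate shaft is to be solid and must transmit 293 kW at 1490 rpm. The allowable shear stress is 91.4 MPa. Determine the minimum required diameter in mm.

47.1 mm

ω = 2π·1490/60 = 156.0 rad/s, so T = P/ω = 293×10³ / 156.0 = 1878 N·m.
For a solid shaft τ_max = 16T/(πd³), so d = (16T/(π τ_allow))^(1/3) = (16·1878/(π·9.14×10^7))^(1/3) = 0.04712 m.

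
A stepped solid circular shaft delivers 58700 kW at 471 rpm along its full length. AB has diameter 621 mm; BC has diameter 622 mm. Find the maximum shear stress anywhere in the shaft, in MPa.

ω = 2π·471/60 = 49.32 rad/s, so T = P/ω = 58700×10³ / 49.32 = 1.190e6 N·m.
Under the same torque, τ_max = 16T/(πd³) is largest where d is smallest — segment AB (d = 621 mm).
τ_max = 16·1.190e6/(π·(0.621)³) = 2.531×10^7 Pa.

25.3 MPa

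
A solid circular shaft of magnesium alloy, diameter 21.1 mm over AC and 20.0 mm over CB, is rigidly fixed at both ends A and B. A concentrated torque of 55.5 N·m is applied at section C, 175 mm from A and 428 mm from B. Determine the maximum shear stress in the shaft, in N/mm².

Compatibility: T_A·a/J_AC = T_B·b/J_CB with T_A + T_B = T₀.
J_AC = 1.95×10^-8 m⁴, J_CB = 1.57×10^-8 m⁴, so T_A = T₀·(J_AC/a)/((J_AC/a)+(J_CB/b)) = 41.73 N·m, T_B = 13.77 N·m.
τ in each portion: τ_AC = 2.26×10^7 Pa, τ_CB = 8.77×10^6 Pa; maximum is in AC.
τ_max = T_AC·r/J = 41.73·0.0106/1.95×10^-8 = 2.262×10^7 Pa.

22.6 N/mm²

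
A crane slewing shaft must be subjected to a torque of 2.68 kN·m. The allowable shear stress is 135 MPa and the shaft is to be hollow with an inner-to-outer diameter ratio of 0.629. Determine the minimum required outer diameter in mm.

49.3 mm

For a hollow shaft with d_i/d_o = 0.629: τ_max = 16T/(π d_o³ (1−k⁴)), so d_o = [16T/(π τ_allow (1−k⁴))]^(1/3) = [16·2680/(π·1.35×10^8·0.8435)]^(1/3) = 0.04931 m.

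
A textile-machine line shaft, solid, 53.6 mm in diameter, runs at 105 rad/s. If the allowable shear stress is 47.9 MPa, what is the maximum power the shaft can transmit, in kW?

J = πd⁴/32 = π(0.0536)⁴/32 = 8.103×10^-7 m⁴.
T_max = τ_allow·J/r = 4.79×10^7 × 8.103×10^-7 / 0.0268 = 1448 N·m.
ω = 105 rad/s, so P_max = T_max·ω = 1.521×10^5 W.

152 kW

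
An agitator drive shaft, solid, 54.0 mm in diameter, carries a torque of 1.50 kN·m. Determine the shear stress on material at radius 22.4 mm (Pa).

J = πd⁴/32 = π(0.0540)⁴/32 = 8.348×10^-7 m⁴.
Shear stress varies linearly with radius: τ = T·r/J = 1500 × 0.0224 / 8.348×10^-7 = 4.025×10^7 Pa.

4.02e7 Pa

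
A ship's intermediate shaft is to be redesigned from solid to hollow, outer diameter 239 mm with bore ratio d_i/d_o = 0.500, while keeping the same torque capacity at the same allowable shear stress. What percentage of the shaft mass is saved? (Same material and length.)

21.7 %

Equal τ_max and T ⇒ the solid shaft needs d_s³ = d_o³(1−k⁴), so d_s = 239·(1−0.500⁴)^(1/3) = 233.9 mm.
Area ratio A_h/A_s = d_o²(1−k²)/d_s² = (1−k²)/(1−k⁴)^(2/3) = 0.7830.
Mass saving = 1 − 0.7830 = 21.7 %.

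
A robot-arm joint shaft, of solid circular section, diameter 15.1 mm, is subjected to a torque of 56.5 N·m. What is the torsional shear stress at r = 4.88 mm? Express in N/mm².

J = πd⁴/32 = π(0.0151)⁴/32 = 5.104×10^-9 m⁴.
Shear stress varies linearly with radius: τ = T·r/J = 56.50 × 0.00488 / 5.104×10^-9 = 5.402×10^7 Pa.

54.0 N/mm²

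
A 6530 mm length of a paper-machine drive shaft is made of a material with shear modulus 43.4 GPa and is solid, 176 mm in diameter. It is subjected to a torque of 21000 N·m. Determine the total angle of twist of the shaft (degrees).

J = πd⁴/32 = π(0.176)⁴/32 = 9.420×10^-5 m⁴.
θ = T·L/(G·J) = 21000 × 6.53 / (43.4×10⁹ × 9.420×10^-5) = 0.03354 rad.

1.92°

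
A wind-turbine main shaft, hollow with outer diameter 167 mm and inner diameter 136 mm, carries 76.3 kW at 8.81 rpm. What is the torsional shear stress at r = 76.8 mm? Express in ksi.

ω = 2π·8.81/60 = 0.9226 rad/s, so T = P/ω = 76.3×10³ / 0.9226 = 82700 N·m.
J = π(d_o⁴ − d_i⁴)/32 = π(0.167⁴ − 0.136⁴)/32 = 4.277×10^-5 m⁴.
Shear stress varies linearly with radius: τ = T·r/J = 82700 × 0.0768 / 4.277×10^-5 = 1.485×10^8 Pa.

21.5 ksi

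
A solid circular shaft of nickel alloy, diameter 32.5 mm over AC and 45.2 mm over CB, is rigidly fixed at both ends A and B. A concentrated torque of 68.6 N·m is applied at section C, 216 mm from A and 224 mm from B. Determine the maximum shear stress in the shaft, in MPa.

2.96 MPa

Compatibility: T_A·a/J_AC = T_B·b/J_CB with T_A + T_B = T₀.
J_AC = 1.10×10^-7 m⁴, J_CB = 4.10×10^-7 m⁴, so T_A = T₀·(J_AC/a)/((J_AC/a)+(J_CB/b)) = 14.89 N·m, T_B = 53.71 N·m.
τ in each portion: τ_AC = 2.21×10^6 Pa, τ_CB = 2.96×10^6 Pa; maximum is in CB.
τ_max = T_CB·r/J = 53.71·0.0226/4.10×10^-7 = 2.962×10^6 Pa.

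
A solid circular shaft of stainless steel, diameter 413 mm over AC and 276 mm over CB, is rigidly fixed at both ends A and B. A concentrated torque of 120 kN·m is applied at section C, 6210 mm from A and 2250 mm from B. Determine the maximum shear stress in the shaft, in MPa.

10.3 MPa

Compatibility: T_A·a/J_AC = T_B·b/J_CB with T_A + T_B = T₀.
J_AC = 2.86×10^-3 m⁴, J_CB = 5.70×10^-4 m⁴, so T_A = T₀·(J_AC/a)/((J_AC/a)+(J_CB/b)) = 77400 N·m, T_B = 42600 N·m.
τ in each portion: τ_AC = 5.60×10^6 Pa, τ_CB = 1.03×10^7 Pa; maximum is in CB.
τ_max = T_CB·r/J = 42600·0.138/5.70×10^-4 = 1.032×10^7 Pa.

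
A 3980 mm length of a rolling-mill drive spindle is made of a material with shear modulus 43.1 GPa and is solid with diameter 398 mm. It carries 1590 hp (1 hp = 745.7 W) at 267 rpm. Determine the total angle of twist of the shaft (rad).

ω = 2π·267/60 = 27.96 rad/s, so T = P/ω = 1590×745.7 / 27.96 = 42410 N·m.
J = πd⁴/32 = π(0.398)⁴/32 = 2.463×10^-3 m⁴.
θ = T·L/(G·J) = 42410 × 3.98 / (43.1×10⁹ × 2.463×10^-3) = 1.590×10^-3 rad.

0.00159 rad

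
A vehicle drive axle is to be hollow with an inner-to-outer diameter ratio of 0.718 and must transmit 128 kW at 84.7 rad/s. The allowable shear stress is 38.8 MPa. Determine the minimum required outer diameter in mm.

64.6 mm

ω = 84.7 rad/s, so T = P/ω = 128×10³ / 84.70 = 1511 N·m.
For a hollow shaft with d_i/d_o = 0.718: τ_max = 16T/(π d_o³ (1−k⁴)), so d_o = [16T/(π τ_allow (1−k⁴))]^(1/3) = [16·1511/(π·3.88×10^7·0.7342)]^(1/3) = 0.06465 m.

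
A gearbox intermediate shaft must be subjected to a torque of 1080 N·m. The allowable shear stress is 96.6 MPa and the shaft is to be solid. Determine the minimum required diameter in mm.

38.5 mm

For a solid shaft τ_max = 16T/(πd³), so d = (16T/(π τ_allow))^(1/3) = (16·1080/(π·9.66×10^7))^(1/3) = 0.03847 m.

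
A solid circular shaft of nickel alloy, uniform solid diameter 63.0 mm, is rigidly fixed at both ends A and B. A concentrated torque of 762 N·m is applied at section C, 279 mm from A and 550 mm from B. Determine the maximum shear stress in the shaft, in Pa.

With uniform GJ and both ends fixed, compatibility θ_AC = θ_CB gives T_A·a = T_B·b, together with T_A + T_B = T₀.
T_A = T₀·b/(a+b) = 762.0·550/829.0 = 505.5 N·m; T_B = 256.5 N·m.
τ in each portion: τ_AC = 1.03×10^7 Pa, τ_CB = 5.22×10^6 Pa; maximum is in AC.
τ_max = T_AC·r/J = 505.5·0.0315/1.55×10^-6 = 1.030×10^7 Pa.

1.03e7 Pa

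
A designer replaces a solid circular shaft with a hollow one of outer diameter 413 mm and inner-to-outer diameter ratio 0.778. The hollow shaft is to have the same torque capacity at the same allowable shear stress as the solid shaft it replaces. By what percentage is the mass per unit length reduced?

Equal τ_max and T ⇒ the solid shaft needs d_s³ = d_o³(1−k⁴), so d_s = 413·(1−0.778⁴)^(1/3) = 354.7 mm.
Area ratio A_h/A_s = d_o²(1−k²)/d_s² = (1−k²)/(1−k⁴)^(2/3) = 0.5350.
Mass saving = 1 − 0.5350 = 46.5 %.

46.5 %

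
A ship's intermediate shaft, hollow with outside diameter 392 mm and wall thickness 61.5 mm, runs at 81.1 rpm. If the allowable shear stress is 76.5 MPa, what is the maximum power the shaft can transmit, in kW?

J = π(d_o⁴ − d_i⁴)/32 = π(0.392⁴ − 0.269⁴)/32 = 1.804×10^-3 m⁴.
T_max = τ_allow·J/r = 7.65×10^7 × 1.804×10^-3 / 0.196 = 704200 N·m.
ω = 2π·81.1/60 = 8.493 rad/s, so P_max = T_max·ω = 5.980×10^6 W.

5980 kW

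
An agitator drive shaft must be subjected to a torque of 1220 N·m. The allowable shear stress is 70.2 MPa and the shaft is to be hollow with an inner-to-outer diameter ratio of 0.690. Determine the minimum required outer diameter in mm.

For a hollow shaft with d_i/d_o = 0.690: τ_max = 16T/(π d_o³ (1−k⁴)), so d_o = [16T/(π τ_allow (1−k⁴))]^(1/3) = [16·1220/(π·7.02×10^7·0.7733)]^(1/3) = 0.04855 m.

48.6 mm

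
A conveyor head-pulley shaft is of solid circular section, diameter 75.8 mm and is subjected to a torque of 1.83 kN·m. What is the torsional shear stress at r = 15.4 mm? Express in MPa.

J = πd⁴/32 = π(0.0758)⁴/32 = 3.241×10^-6 m⁴.
Shear stress varies linearly with radius: τ = T·r/J = 1830 × 0.0154 / 3.241×10^-6 = 8.696×10^6 Pa.

8.70 MPa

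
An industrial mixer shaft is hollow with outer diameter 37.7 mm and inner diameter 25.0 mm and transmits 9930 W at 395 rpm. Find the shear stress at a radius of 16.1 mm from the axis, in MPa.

ω = 2π·395/60 = 41.36 rad/s, so T = P/ω = 9930 / 41.36 = 240.1 N·m.
J = π(d_o⁴ − d_i⁴)/32 = π(0.0377⁴ − 0.0250⁴)/32 = 1.600×10^-7 m⁴.
Shear stress varies linearly with radius: τ = T·r/J = 240.1 × 0.0161 / 1.600×10^-7 = 2.416×10^7 Pa.

24.2 MPa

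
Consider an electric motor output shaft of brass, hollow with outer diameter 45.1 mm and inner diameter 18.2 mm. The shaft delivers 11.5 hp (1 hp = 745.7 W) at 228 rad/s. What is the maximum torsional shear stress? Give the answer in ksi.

ω = 228 rad/s, so T = P/ω = 11.5×745.7 / 228.0 = 37.61 N·m.
J = π(d_o⁴ − d_i⁴)/32 = π(0.0451⁴ − 0.0182⁴)/32 = 3.954×10^-7 m⁴.
τ_max = T·r/J = 37.61 × 0.0226 / 3.954×10^-7 = 2.145×10^6 Pa.

0.311 ksi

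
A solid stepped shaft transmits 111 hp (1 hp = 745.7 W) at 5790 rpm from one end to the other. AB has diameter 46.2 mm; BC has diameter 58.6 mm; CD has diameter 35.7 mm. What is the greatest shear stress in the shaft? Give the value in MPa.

15.3 MPa

ω = 2π·5790/60 = 606.3 rad/s, so T = P/ω = 111×745.7 / 606.3 = 136.5 N·m.
Under the same torque, τ_max = 16T/(πd³) is largest where d is smallest — segment CD (d = 35.7 mm).
τ_max = 16·136.5/(π·(0.0357)³) = 1.528×10^7 Pa.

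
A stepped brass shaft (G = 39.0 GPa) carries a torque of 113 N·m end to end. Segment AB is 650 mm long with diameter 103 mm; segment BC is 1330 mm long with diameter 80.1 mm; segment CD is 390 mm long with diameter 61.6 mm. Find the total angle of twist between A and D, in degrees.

J_AB = π(0.103)⁴/32 = 1.10×10^-5 m⁴; J_BC = π(0.0801)⁴/32 = 4.04×10^-6 m⁴; J_CD = π(0.0616)⁴/32 = 1.41×10^-6 m⁴.
θ = (T/G)·Σ L_i/J_i = (113.0/39.0×10⁹)·(0.650/1.10×10^-5 + 1.33/4.04×10^-6 + 0.390/1.41×10^-6) = 1.923×10^-3 rad.

0.110°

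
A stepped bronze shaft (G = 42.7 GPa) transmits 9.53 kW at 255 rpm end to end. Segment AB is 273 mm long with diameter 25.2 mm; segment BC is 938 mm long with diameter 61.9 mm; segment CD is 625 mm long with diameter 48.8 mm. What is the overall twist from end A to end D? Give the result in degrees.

ω = 2π·255/60 = 26.70 rad/s, so T = P/ω = 9.53×10³ / 26.70 = 356.9 N·m.
J_AB = π(0.0252)⁴/32 = 3.96×10^-8 m⁴; J_BC = π(0.0619)⁴/32 = 1.44×10^-6 m⁴; J_CD = π(0.0488)⁴/32 = 5.57×10^-7 m⁴.
θ = (T/G)·Σ L_i/J_i = (356.9/42.7×10⁹)·(0.273/3.96×10^-8 + 0.938/1.44×10^-6 + 0.625/5.57×10^-7) = 0.07245 rad.

4.15°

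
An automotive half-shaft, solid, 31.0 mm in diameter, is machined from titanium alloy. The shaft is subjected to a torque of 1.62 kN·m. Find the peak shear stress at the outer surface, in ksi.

40.2 ksi

J = πd⁴/32 = π(0.0310)⁴/32 = 9.067×10^-8 m⁴.
τ_max = T·r/J = 1620 × 0.0155 / 9.067×10^-8 = 2.769×10^8 Pa.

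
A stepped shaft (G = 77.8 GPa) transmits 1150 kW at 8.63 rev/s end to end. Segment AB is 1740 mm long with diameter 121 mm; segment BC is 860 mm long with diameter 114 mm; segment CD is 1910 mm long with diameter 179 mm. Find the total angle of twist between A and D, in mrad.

ω = 2π·8.63 = 54.22 rad/s, so T = P/ω = 1150×10³ / 54.22 = 21210 N·m.
J_AB = π(0.121)⁴/32 = 2.10×10^-5 m⁴; J_BC = π(0.114)⁴/32 = 1.66×10^-5 m⁴; J_CD = π(0.179)⁴/32 = 1.01×10^-4 m⁴.
θ = (T/G)·Σ L_i/J_i = (21210/77.8×10⁹)·(1.74/2.10×10^-5 + 0.860/1.66×10^-5 + 1.91/1.01×10^-4) = 0.04184 rad.

41.8 mrad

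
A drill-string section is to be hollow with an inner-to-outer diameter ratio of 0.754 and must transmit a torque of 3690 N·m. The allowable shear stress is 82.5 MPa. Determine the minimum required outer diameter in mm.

69.6 mm

For a hollow shaft with d_i/d_o = 0.754: τ_max = 16T/(π d_o³ (1−k⁴)), so d_o = [16T/(π τ_allow (1−k⁴))]^(1/3) = [16·3690/(π·8.25×10^7·0.6768)]^(1/3) = 0.06956 m.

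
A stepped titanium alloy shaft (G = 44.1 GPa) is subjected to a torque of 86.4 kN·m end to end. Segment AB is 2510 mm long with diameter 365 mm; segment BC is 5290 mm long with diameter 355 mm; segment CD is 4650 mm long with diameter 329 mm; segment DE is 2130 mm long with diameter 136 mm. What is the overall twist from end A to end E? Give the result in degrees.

J_AB = π(0.365)⁴/32 = 1.74×10^-3 m⁴; J_BC = π(0.355)⁴/32 = 1.56×10^-3 m⁴; J_CD = π(0.329)⁴/32 = 1.15×10^-3 m⁴; J_DE = π(0.136)⁴/32 = 3.36×10^-5 m⁴.
θ = (T/G)·Σ L_i/J_i = (86400/44.1×10⁹)·(2.51/1.74×10^-3 + 5.29/1.56×10^-3 + 4.65/1.15×10^-3 + 2.13/3.36×10^-5) = 0.1416 rad.

8.12°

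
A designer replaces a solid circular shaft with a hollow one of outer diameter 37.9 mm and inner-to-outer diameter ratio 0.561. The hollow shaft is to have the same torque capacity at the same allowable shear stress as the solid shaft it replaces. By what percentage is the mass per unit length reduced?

26.5 %

Equal τ_max and T ⇒ the solid shaft needs d_s³ = d_o³(1−k⁴), so d_s = 37.9·(1−0.561⁴)^(1/3) = 36.60 mm.
Area ratio A_h/A_s = d_o²(1−k²)/d_s² = (1−k²)/(1−k⁴)^(2/3) = 0.7346.
Mass saving = 1 − 0.7346 = 26.5 %.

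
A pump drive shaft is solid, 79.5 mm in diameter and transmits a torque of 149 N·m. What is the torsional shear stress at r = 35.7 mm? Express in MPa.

J = πd⁴/32 = π(0.0795)⁴/32 = 3.922×10^-6 m⁴.
Shear stress varies linearly with radius: τ = T·r/J = 149.0 × 0.0357 / 3.922×10^-6 = 1.356×10^6 Pa.

1.36 MPa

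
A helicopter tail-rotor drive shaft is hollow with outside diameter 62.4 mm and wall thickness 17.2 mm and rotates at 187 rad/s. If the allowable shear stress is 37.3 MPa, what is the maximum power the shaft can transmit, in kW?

J = π(d_o⁴ − d_i⁴)/32 = π(0.0624⁴ − 0.0280⁴)/32 = 1.428×10^-6 m⁴.
T_max = τ_allow·J/r = 3.73×10^7 × 1.428×10^-6 / 0.0312 = 1707 N·m.
ω = 187 rad/s, so P_max = T_max·ω = 3.193×10^5 W.

319 kW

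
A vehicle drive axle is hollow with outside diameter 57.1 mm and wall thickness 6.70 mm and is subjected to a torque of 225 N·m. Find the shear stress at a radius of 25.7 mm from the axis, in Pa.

8.43e6 Pa

J = π(d_o⁴ − d_i⁴)/32 = π(0.0571⁴ − 0.0437⁴)/32 = 6.856×10^-7 m⁴.
Shear stress varies linearly with radius: τ = T·r/J = 225.0 × 0.0257 / 6.856×10^-7 = 8.434×10^6 Pa.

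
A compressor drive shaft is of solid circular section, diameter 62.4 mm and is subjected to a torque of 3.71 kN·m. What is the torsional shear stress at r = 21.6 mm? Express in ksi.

J = πd⁴/32 = π(0.0624)⁴/32 = 1.488×10^-6 m⁴.
Shear stress varies linearly with radius: τ = T·r/J = 3710 × 0.0216 / 1.488×10^-6 = 5.384×10^7 Pa.

7.81 ksi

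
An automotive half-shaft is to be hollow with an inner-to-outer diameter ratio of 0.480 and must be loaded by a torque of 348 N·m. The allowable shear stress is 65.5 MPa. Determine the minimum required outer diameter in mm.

30.6 mm

For a hollow shaft with d_i/d_o = 0.480: τ_max = 16T/(π d_o³ (1−k⁴)), so d_o = [16T/(π τ_allow (1−k⁴))]^(1/3) = [16·348.0/(π·6.55×10^7·0.9469)]^(1/3) = 0.03057 m.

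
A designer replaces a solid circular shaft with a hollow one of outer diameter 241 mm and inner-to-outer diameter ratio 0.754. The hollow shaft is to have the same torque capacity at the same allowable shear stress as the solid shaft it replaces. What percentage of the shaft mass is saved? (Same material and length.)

Equal τ_max and T ⇒ the solid shaft needs d_s³ = d_o³(1−k⁴), so d_s = 241·(1−0.754⁴)^(1/3) = 211.6 mm.
Area ratio A_h/A_s = d_o²(1−k²)/d_s² = (1−k²)/(1−k⁴)^(2/3) = 0.5598.
Mass saving = 1 − 0.5598 = 44.0 %.

44.0 %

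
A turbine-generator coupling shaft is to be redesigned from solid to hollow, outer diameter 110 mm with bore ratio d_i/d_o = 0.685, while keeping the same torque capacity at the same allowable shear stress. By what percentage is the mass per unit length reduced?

37.4 %

Equal τ_max and T ⇒ the solid shaft needs d_s³ = d_o³(1−k⁴), so d_s = 110·(1−0.685⁴)^(1/3) = 101.2 mm.
Area ratio A_h/A_s = d_o²(1−k²)/d_s² = (1−k²)/(1−k⁴)^(2/3) = 0.6265.
Mass saving = 1 − 0.6265 = 37.4 %.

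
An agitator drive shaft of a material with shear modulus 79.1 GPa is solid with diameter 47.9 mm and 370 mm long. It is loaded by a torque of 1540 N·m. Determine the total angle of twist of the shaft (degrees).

0.799°

J = πd⁴/32 = π(0.0479)⁴/32 = 5.168×10^-7 m⁴.
θ = T·L/(G·J) = 1540 × 0.370 / (79.1×10⁹ × 5.168×10^-7) = 0.01394 rad.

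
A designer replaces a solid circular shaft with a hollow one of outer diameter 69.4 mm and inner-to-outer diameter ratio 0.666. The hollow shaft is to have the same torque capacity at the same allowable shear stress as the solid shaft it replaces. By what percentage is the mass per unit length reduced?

35.6 %

Equal τ_max and T ⇒ the solid shaft needs d_s³ = d_o³(1−k⁴), so d_s = 69.4·(1−0.666⁴)^(1/3) = 64.51 mm.
Area ratio A_h/A_s = d_o²(1−k²)/d_s² = (1−k²)/(1−k⁴)^(2/3) = 0.6439.
Mass saving = 1 − 0.6439 = 35.6 %.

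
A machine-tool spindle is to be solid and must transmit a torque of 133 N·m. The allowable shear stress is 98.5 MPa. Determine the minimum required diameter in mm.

19.0 mm

For a solid shaft τ_max = 16T/(πd³), so d = (16T/(π τ_allow))^(1/3) = (16·133.0/(π·9.85×10^7))^(1/3) = 0.01902 m.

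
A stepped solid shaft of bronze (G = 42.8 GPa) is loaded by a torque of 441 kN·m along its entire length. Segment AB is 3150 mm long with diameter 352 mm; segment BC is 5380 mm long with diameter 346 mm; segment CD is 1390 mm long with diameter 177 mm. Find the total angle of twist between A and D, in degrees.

J_AB = π(0.352)⁴/32 = 1.51×10^-3 m⁴; J_BC = π(0.346)⁴/32 = 1.41×10^-3 m⁴; J_CD = π(0.177)⁴/32 = 9.64×10^-5 m⁴.
θ = (T/G)·Σ L_i/J_i = (441000/42.8×10⁹)·(3.15/1.51×10^-3 + 5.38/1.41×10^-3 + 1.39/9.64×10^-5) = 0.2096 rad.

12.0°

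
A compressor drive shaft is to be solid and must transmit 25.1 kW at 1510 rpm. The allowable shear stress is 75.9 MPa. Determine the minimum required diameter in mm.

ω = 2π·1510/60 = 158.1 rad/s, so T = P/ω = 25.1×10³ / 158.1 = 158.7 N·m.
For a solid shaft τ_max = 16T/(πd³), so d = (16T/(π τ_allow))^(1/3) = (16·158.7/(π·7.59×10^7))^(1/3) = 0.02200 m.

22.0 mm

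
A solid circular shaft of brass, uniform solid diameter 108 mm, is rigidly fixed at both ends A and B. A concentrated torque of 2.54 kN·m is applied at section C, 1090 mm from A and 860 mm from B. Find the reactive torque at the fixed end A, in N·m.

With uniform GJ and both ends fixed, compatibility θ_AC = θ_CB gives T_A·a = T_B·b, together with T_A + T_B = T₀.
T_A = T₀·b/(a+b) = 2540·860/1950 = 1120 N·m; T_B = 1420 N·m.

1120 N·m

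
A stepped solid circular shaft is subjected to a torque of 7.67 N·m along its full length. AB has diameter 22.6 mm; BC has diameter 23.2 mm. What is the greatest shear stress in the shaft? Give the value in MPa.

3.38 MPa

Under the same torque, τ_max = 16T/(πd³) is largest where d is smallest — segment AB (d = 22.6 mm).
τ_max = 16·7.670/(π·(0.0226)³) = 3.384×10^6 Pa.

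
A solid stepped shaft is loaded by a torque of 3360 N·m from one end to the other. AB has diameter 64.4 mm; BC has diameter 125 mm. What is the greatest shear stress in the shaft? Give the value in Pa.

Under the same torque, τ_max = 16T/(πd³) is largest where d is smallest — segment AB (d = 64.4 mm).
τ_max = 16·3360/(π·(0.0644)³) = 6.407×10^7 Pa.

6.41e7 Pa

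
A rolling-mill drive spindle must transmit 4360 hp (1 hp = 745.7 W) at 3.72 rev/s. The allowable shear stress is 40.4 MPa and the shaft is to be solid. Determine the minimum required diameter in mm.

ω = 2π·3.72 = 23.37 rad/s, so T = P/ω = 4360×745.7 / 23.37 = 139100 N·m.
For a solid shaft τ_max = 16T/(πd³), so d = (16T/(π τ_allow))^(1/3) = (16·139100/(π·4.04×10^7))^(1/3) = 0.2598 m.

260 mm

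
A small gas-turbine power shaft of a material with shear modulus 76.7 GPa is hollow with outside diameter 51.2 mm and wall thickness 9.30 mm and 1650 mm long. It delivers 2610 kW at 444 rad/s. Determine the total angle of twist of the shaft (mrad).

224 mrad

ω = 444 rad/s, so T = P/ω = 2610×10³ / 444.0 = 5878 N·m.
J = π(d_o⁴ − d_i⁴)/32 = π(0.0512⁴ − 0.0326⁴)/32 = 5.638×10^-7 m⁴.
θ = T·L/(G·J) = 5878 × 1.65 / (76.7×10⁹ × 5.638×10^-7) = 0.2243 rad.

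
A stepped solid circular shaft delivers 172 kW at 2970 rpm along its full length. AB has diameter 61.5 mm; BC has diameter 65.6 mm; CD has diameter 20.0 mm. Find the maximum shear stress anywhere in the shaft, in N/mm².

ω = 2π·2970/60 = 311.0 rad/s, so T = P/ω = 172×10³ / 311.0 = 553.0 N·m.
Under the same torque, τ_max = 16T/(πd³) is largest where d is smallest — segment CD (d = 20.0 mm).
τ_max = 16·553.0/(π·(0.0200)³) = 3.521×10^8 Pa.

352 N/mm²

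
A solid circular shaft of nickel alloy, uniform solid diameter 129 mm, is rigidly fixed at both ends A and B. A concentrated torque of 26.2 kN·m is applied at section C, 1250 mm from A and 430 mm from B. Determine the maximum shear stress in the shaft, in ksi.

6.71 ksi

With uniform GJ and both ends fixed, compatibility θ_AC = θ_CB gives T_A·a = T_B·b, together with T_A + T_B = T₀.
T_A = T₀·b/(a+b) = 26200·430/1680 = 6706 N·m; T_B = 19490 N·m.
τ in each portion: τ_AC = 1.59×10^7 Pa, τ_CB = 4.62×10^7 Pa; maximum is in CB.
τ_max = T_CB·r/J = 19490·0.0645/2.72×10^-5 = 4.625×10^7 Pa.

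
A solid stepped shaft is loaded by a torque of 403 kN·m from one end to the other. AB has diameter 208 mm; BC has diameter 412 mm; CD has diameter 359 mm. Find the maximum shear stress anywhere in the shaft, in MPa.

Under the same torque, τ_max = 16T/(πd³) is largest where d is smallest — segment AB (d = 208 mm).
τ_max = 16·403000/(π·(0.208)³) = 2.281×10^8 Pa.

228 MPa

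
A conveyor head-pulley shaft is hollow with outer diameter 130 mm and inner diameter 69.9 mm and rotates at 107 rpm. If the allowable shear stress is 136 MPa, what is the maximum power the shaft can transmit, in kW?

J = π(d_o⁴ − d_i⁴)/32 = π(0.130⁴ − 0.0699⁴)/32 = 2.570×10^-5 m⁴.
T_max = τ_allow·J/r = 1.36×10^8 × 2.570×10^-5 / 0.0650 = 53760 N·m.
ω = 2π·107/60 = 11.21 rad/s, so P_max = T_max·ω = 6.024×10^5 W.

602 kW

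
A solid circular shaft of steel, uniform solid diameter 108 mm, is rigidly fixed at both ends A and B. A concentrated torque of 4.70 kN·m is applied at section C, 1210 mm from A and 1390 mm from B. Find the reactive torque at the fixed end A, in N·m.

With uniform GJ and both ends fixed, compatibility θ_AC = θ_CB gives T_A·a = T_B·b, together with T_A + T_B = T₀.
T_A = T₀·b/(a+b) = 4700·1390/2600 = 2513 N·m; T_B = 2187 N·m.

2510 N·m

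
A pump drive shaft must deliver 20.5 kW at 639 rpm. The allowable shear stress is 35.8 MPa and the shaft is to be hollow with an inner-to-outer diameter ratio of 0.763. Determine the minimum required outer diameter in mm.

ω = 2π·639/60 = 66.92 rad/s, so T = P/ω = 20.5×10³ / 66.92 = 306.4 N·m.
For a hollow shaft with d_i/d_o = 0.763: τ_max = 16T/(π d_o³ (1−k⁴)), so d_o = [16T/(π τ_allow (1−k⁴))]^(1/3) = [16·306.4/(π·3.58×10^7·0.6611)]^(1/3) = 0.04040 m.

40.4 mm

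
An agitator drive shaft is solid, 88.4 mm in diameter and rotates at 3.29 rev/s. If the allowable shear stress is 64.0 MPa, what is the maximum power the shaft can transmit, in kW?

179 kW

J = πd⁴/32 = π(0.0884)⁴/32 = 5.995×10^-6 m⁴.
T_max = τ_allow·J/r = 6.40×10^7 × 5.995×10^-6 / 0.0442 = 8681 N·m.
ω = 2π·3.29 = 20.67 rad/s, so P_max = T_max·ω = 1.794×10^5 W.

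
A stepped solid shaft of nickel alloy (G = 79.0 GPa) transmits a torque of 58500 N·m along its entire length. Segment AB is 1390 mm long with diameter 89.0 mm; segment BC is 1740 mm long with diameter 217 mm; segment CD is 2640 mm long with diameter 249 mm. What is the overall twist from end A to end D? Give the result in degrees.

J_AB = π(0.0890)⁴/32 = 6.16×10^-6 m⁴; J_BC = π(0.217)⁴/32 = 2.18×10^-4 m⁴; J_CD = π(0.249)⁴/32 = 3.77×10^-4 m⁴.
θ = (T/G)·Σ L_i/J_i = (58500/79.0×10⁹)·(1.39/6.16×10^-6 + 1.74/2.18×10^-4 + 2.64/3.77×10^-4) = 0.1782 rad.

10.2°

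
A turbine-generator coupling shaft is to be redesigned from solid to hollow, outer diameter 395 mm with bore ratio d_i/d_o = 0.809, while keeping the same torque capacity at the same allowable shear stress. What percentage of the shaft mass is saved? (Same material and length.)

49.8 %

Equal τ_max and T ⇒ the solid shaft needs d_s³ = d_o³(1−k⁴), so d_s = 395·(1−0.809⁴)^(1/3) = 327.8 mm.
Area ratio A_h/A_s = d_o²(1−k²)/d_s² = (1−k²)/(1−k⁴)^(2/3) = 0.5016.
Mass saving = 1 − 0.5016 = 49.8 %.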